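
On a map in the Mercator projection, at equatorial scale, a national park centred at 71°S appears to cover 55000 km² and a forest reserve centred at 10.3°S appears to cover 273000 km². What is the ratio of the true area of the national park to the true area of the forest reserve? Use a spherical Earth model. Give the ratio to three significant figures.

On Mercator the areal scale is sec²φ, so true area = apparent × cos²φ.
True area of national park: 55000 × cos²(71°) = 55000 × 0.1060 = 5830 km².
True area of forest reserve: 273000 × cos²(10.3°) = 273000 × 0.9680 = 264300 km².
Ratio = 5830 / 264300 ≈ 0.0221.

0.0221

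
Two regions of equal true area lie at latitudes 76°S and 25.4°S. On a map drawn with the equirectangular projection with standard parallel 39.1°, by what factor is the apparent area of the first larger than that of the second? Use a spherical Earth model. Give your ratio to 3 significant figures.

With standard parallel φ₀ = 39.1°, the equirectangular projection gives x = Rλ cos φ₀, y = Rφ, so h = 1 and k = cos 39.1° / cos φ.
Areal scale at 76°: h·k = 1.000 × 3.208 = 3.208.
Areal scale at 25.4°: h·k = 1.000 × 0.8591 = 0.8591.
Ratio = 3.208/0.8591 ≈ 3.73.

3.73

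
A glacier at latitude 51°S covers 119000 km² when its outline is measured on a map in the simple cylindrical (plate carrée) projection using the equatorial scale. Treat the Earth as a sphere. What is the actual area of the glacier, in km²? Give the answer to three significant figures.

For the equirectangular projection with φ₀ = 0 (plate carrée), h = 1 along meridians and k = sec φ along parallels.
Areal scale = h·k = 1 × sec φ; at 51°, h = 1.000, k = 1.589, so h·k = 1.589.
True area = apparent / (areal scale) = 119000 / 1.589 ≈ 74900 km².

74900 km²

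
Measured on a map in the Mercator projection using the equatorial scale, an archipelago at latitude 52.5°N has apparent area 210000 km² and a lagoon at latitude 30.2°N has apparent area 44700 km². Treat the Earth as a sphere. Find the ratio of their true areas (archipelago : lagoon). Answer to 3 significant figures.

On Mercator the areal scale is sec²φ, so true area = apparent × cos²φ.
True area of archipelago: 210000 × cos²(52.5°) = 210000 × 0.3706 = 77820 km².
True area of lagoon: 44700 × cos²(30.2°) = 44700 × 0.7470 = 33390 km².
Ratio = 77820 / 33390 ≈ 2.33.

2.33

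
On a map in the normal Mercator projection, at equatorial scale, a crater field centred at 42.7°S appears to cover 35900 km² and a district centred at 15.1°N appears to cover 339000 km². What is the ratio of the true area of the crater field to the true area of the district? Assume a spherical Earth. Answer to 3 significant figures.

0.0614

Mercator's areal exaggeration is sec²φ; hence true area = (apparent area) · cos²φ.
True area of crater field: 35900 × cos²(42.7°) = 35900 × 0.5401 = 19390 km².
True area of district: 339000 × cos²(15.1°) = 339000 × 0.9321 = 316000 km².
Ratio = 19390 / 316000 ≈ 0.0614.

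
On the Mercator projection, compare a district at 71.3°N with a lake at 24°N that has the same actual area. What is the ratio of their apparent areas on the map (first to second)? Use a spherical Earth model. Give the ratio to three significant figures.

On Mercator, area is exaggerated by sec²φ = 1/cos²φ.
At 71.3°: sec²(71.3°) = 1/0.3206² = 9.728.
At 24°: sec²(24°) = 1/0.9135² = 1.198.
Ratio = 9.728/1.198 = cos²(24°)/cos²(71.3°) ≈ 8.12.

8.12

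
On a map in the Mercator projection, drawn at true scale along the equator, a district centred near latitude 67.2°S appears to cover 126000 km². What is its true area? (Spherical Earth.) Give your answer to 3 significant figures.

18900 km²

The Mercator projection is conformal; its linear scale factor is the same in every direction and equals sec φ = 1/cos φ.
Areal scale = k² = sec²φ = 1/cos²(67.2°) = 1/0.3875² = 6.659.
True area = apparent / (areal scale) = 126000 / 6.659 ≈ 18900 km².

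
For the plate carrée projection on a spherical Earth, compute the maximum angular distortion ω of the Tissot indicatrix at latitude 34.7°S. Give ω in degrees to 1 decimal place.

11.2°

Plate carrée maps x = Rλ, y = Rφ. The meridian scale is h = 1 and the parallel scale is k = 1/cos φ = sec φ.
At 34.7°: h = 1.000, k = 1.216; principal scales a = 1.216, b = 1.000.
sin(ω/2) = (a − b)/(a + b) = 0.2163/2.216 = 0.09761, so ω = 2 arcsin(0.09761) ≈ 11.2°.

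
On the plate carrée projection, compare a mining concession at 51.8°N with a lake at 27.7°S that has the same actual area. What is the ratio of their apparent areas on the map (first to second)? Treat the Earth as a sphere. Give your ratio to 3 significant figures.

For the equirectangular projection with φ₀ = 0 (plate carrée), h = 1 along meridians and k = sec φ along parallels.
Areal scale at 51.8°: h·k = 1.000 × 1.617 = 1.617.
Areal scale at 27.7°: h·k = 1.000 × 1.129 = 1.129.
Ratio = 1.617/1.129 ≈ 1.43.

1.43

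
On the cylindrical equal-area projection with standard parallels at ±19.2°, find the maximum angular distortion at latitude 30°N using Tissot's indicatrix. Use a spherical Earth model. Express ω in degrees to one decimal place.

9.9°

For cylindrical equal-area with standard parallel φ₀, h = cos φ / cos φ₀ and k = cos φ₀ / cos φ, so h·k = 1.
At 30°: h = 0.9170, k = 1.090; principal scales a = 1.090, b = 0.9170.
sin(ω/2) = (a − b)/(a + b) = 0.1734/2.008 = 0.08639, so ω = 2 arcsin(0.08639) ≈ 9.9°.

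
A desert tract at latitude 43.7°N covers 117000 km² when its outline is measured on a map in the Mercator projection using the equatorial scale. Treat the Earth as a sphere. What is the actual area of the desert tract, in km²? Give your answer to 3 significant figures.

The Mercator projection is conformal; its linear scale factor is the same in every direction and equals sec φ = 1/cos φ.
Areal scale = k² = sec²φ = 1/cos²(43.7°) = 1/0.7230² = 1.913.
True area = apparent / (areal scale) = 117000 / 1.913 ≈ 61200 km².

61200 km²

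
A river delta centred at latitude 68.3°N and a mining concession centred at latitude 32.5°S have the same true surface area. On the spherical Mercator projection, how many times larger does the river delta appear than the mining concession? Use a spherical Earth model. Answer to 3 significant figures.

Mercator areal scale is sec²φ.
At 68.3°: sec²(68.3°) = 1/0.3697² = 7.315.
At 32.5°: sec²(32.5°) = 1/0.8434² = 1.406.
Ratio = 7.315/1.406 = cos²(32.5°)/cos²(68.3°) ≈ 5.20.

5.20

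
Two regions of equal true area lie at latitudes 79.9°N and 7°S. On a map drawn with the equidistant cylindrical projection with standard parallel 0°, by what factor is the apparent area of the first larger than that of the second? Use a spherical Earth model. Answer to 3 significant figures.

For the equirectangular projection with φ₀ = 0 (plate carrée), h = 1 along meridians and k = sec φ along parallels.
Areal scale at 79.9°: h·k = 1.000 × 5.702 = 5.702.
Areal scale at 7°: h·k = 1.000 × 1.008 = 1.008.
Ratio = 5.702/1.008 ≈ 5.66.

5.66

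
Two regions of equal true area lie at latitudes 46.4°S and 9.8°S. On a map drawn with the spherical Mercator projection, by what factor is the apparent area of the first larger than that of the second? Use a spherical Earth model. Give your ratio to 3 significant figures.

2.04

Mercator is conformal with k = sec φ, so areal scale = k² = sec²φ.
At 46.4°: sec²(46.4°) = 1/0.6896² = 2.103.
At 9.8°: sec²(9.8°) = 1/0.9854² = 1.030.
Ratio = 2.103/1.030 = cos²(9.8°)/cos²(46.4°) ≈ 2.04.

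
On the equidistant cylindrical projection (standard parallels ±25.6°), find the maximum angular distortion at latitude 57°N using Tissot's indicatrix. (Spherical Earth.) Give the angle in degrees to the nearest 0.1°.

28.6°

The equidistant cylindrical projection with φ₀ = 25.6° has h = 1 (meridians true) and k = cos φ₀ / cos φ along parallels.
At 57°: h = 1.000, k = 1.656; principal scales a = 1.656, b = 1.000.
sin(ω/2) = (a − b)/(a + b) = 0.6558/2.656 = 0.2469, so ω = 2 arcsin(0.2469) ≈ 28.6°.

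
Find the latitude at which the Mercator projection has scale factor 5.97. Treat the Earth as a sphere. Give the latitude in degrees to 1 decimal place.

80.4°

Mercator scale is k = sec φ = 1/cos φ.
1/cos φ = 5.97  ⇒  cos φ = 0.1675  ⇒  φ = arccos(0.1675) ≈ 80.4°.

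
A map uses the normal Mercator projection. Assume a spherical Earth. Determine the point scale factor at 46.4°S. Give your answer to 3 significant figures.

The Mercator projection is conformal; its linear scale factor is the same in every direction and equals sec φ = 1/cos φ.
k = 1/cos 46.4° = 1/0.6896 = 1.450.

1.45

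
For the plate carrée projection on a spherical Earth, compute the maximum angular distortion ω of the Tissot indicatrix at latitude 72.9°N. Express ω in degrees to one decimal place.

For the equirectangular projection with φ₀ = 0 (plate carrée), h = 1 along meridians and k = sec φ along parallels.
At 72.9°: h = 1.000, k = 3.401; principal scales a = 3.401, b = 1.000.
sin(ω/2) = (a − b)/(a + b) = 2.401/4.401 = 0.5455, so ω = 2 arcsin(0.5455) ≈ 66.1°.

66.1°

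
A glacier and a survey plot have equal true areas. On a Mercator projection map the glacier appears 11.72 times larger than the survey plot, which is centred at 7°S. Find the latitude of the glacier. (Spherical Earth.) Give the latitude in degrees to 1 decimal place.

For equal true areas on Mercator, apparent areas scale as sec²φ, so the ratio is cos²φ₂ / cos²φ₁.
cos²φ₂ / cos²φ₁ = 11.72  ⇒  cos φ₁ = cos 7° / √11.72 = 0.9925/3.423 = 0.2899.
φ₁ = arccos(0.2899) ≈ 73.1°.

73.1°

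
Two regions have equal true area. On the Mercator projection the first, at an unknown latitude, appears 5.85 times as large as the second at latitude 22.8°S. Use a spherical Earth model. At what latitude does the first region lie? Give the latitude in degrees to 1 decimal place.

67.6°

Mercator areal scale is sec²φ, so apparent-area ratio = sec²φ₁ / sec²φ₂ = cos²φ₂ / cos²φ₁.
cos²φ₂ / cos²φ₁ = 5.85  ⇒  cos φ₁ = cos 22.8° / √5.85 = 0.9219/2.419 = 0.3811.
φ₁ = arccos(0.3811) ≈ 67.6°.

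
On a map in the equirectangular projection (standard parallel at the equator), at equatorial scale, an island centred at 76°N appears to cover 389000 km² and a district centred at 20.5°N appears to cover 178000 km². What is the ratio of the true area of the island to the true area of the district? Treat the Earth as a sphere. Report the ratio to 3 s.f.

0.564

On the plate carrée, areal scale = h·k = 1 × sec φ, so true area = apparent × cos φ.
True area of island: 389000 × cos(76°) = 389000 × 0.2419 = 94110 km².
True area of district: 178000 × cos(20.5°) = 178000 × 0.9367 = 166700 km².
Ratio = 94110 / 166700 ≈ 0.564.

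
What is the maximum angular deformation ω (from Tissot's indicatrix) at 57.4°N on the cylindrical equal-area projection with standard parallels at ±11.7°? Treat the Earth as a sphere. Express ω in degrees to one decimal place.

Cylindrical equal-area (φ₀ = 11.7°): h = cos φ / cos 11.7° along meridians, k = cos 11.7° / cos φ along parallels; h·k = 1.
At 57.4°: h = 0.5502, k = 1.818; principal scales a = 1.818, b = 0.5502.
sin(ω/2) = (a − b)/(a + b) = 1.267/2.368 = 0.5352, so ω = 2 arcsin(0.5352) ≈ 64.7°.

64.7°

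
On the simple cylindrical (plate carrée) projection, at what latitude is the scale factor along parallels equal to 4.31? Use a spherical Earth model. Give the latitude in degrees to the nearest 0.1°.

76.6°

Plate carrée: h = 1, k = sec φ along parallels.
sec φ = 4.31  ⇒  cos φ = 0.2320  ⇒  φ ≈ 76.6°.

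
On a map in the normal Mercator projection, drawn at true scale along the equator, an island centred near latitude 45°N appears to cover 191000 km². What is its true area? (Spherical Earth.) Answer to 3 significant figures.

Mercator is conformal, so the point scale is isotropic: h = k = sec φ = 1/cos φ.
Areal scale = k² = sec²φ = 1/cos²(45°) = 1/0.7071² = 2.000.
True area = apparent / (areal scale) = 191000 / 2.000 ≈ 95500 km².

95500 km²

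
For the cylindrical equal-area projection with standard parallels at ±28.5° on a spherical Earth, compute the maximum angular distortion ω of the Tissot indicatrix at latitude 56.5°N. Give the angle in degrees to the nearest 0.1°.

Cylindrical equal-area (φ₀ = 28.5°): h = cos φ / cos 28.5° along meridians, k = cos 28.5° / cos φ along parallels; h·k = 1.
At 56.5°: h = 0.6280, k = 1.592; principal scales a = 1.592, b = 0.6280.
sin(ω/2) = (a − b)/(a + b) = 0.9642/2.220 = 0.4343, so ω = 2 arcsin(0.4343) ≈ 51.5°.

51.5°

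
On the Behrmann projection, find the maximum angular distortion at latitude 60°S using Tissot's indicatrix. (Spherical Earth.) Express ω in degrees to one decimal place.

Behrmann is a cylindrical equal-area projection with standard parallels at ±30°. Cylindrical equal-area (φ₀ = 30°): h = cos φ / cos 30° along meridians, k = cos 30° / cos φ along parallels; h·k = 1.
At 60°: h = 0.5774, k = 1.732; principal scales a = 1.732, b = 0.5774.
sin(ω/2) = (a − b)/(a + b) = 1.155/2.309 = 0.5000, so ω = 2 arcsin(0.5000) ≈ 60.0°.

60.0°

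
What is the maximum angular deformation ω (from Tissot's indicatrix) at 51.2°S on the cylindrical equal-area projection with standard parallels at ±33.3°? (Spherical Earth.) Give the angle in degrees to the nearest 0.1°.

32.6°

Cylindrical equal-area (φ₀ = 33.3°): h = cos φ / cos 33.3° along meridians, k = cos 33.3° / cos φ along parallels; h·k = 1.
At 51.2°: h = 0.7497, k = 1.334; principal scales a = 1.334, b = 0.7497.
sin(ω/2) = (a − b)/(a + b) = 0.5842/2.084 = 0.2804, so ω = 2 arcsin(0.2804) ≈ 32.6°.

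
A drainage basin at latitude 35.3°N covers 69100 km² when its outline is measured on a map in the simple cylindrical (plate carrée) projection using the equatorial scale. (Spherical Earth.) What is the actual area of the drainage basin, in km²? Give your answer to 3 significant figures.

56400 km²

In the plate carrée (x = Rλ, y = Rφ), meridians are true-scale (h = 1) and parallels are stretched by k = sec φ.
Areal scale = h·k = 1 × sec φ; at 35.3°, h = 1.000, k = 1.225, so h·k = 1.225.
True area = apparent / (areal scale) = 69100 / 1.225 ≈ 56400 km².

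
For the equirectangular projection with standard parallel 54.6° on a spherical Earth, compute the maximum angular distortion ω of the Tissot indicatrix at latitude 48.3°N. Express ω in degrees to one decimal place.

7.9°

In the equirectangular projection with standard parallel φ₀ = 54.6° (x = Rλ cos φ₀, y = Rφ), meridians are true-scale (h = 1) and the parallel scale is k = cos φ₀ / cos φ.
At 48.3°: h = 1.000, k = 0.8708; principal scales a = 1.000, b = 0.8708.
sin(ω/2) = (a − b)/(a + b) = 0.1292/1.871 = 0.06906, so ω = 2 arcsin(0.06906) ≈ 7.9°.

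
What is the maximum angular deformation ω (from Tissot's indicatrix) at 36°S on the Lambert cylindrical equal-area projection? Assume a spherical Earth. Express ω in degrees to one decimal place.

24.1°

The Lambert cylindrical equal-area projection is the cylindrical equal-area projection with its standard parallel at the equator (φ₀ = 0). Cylindrical equal-area (φ₀ = 0°): h = cos φ / cos 0° along meridians, k = cos 0° / cos φ along parallels; h·k = 1.
At 36°: h = 0.8090, k = 1.236; principal scales a = 1.236, b = 0.8090.
sin(ω/2) = (a − b)/(a + b) = 0.4271/2.045 = 0.2088, so ω = 2 arcsin(0.2088) ≈ 24.1°.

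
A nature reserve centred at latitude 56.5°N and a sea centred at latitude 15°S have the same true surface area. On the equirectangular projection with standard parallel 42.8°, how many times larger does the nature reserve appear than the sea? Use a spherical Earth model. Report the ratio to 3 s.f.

With standard parallel φ₀ = 42.8°, the equirectangular projection gives x = Rλ cos φ₀, y = Rφ, so h = 1 and k = cos 42.8° / cos φ.
Areal scale at 56.5°: h·k = 1.000 × 1.329 = 1.329.
Areal scale at 15°: h·k = 1.000 × 0.7596 = 0.7596.
Ratio = 1.329/0.7596 ≈ 1.75.

1.75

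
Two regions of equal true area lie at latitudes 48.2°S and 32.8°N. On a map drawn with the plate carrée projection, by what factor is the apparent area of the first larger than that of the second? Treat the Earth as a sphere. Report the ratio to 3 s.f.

1.26

Plate carrée maps x = Rλ, y = Rφ. The meridian scale is h = 1 and the parallel scale is k = 1/cos φ = sec φ.
Areal scale at 48.2°: h·k = 1.000 × 1.500 = 1.500.
Areal scale at 32.8°: h·k = 1.000 × 1.190 = 1.190.
Ratio = 1.500/1.190 ≈ 1.26.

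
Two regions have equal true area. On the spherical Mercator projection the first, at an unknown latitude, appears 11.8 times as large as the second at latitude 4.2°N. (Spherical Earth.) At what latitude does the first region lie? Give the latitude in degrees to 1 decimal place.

Mercator areal scale is sec²φ, so apparent-area ratio = sec²φ₁ / sec²φ₂ = cos²φ₂ / cos²φ₁.
cos²φ₂ / cos²φ₁ = 11.8  ⇒  cos φ₁ = cos 4.2° / √11.8 = 0.9973/3.435 = 0.2903.
φ₁ = arccos(0.2903) ≈ 73.1°.

73.1°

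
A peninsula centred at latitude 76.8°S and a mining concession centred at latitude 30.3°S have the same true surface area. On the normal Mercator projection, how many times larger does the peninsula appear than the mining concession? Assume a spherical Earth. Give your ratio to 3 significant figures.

14.3

Mercator is conformal with k = sec φ, so areal scale = k² = sec²φ.
At 76.8°: sec²(76.8°) = 1/0.2284² = 19.18.
At 30.3°: sec²(30.3°) = 1/0.8634² = 1.341.
Ratio = 19.18/1.341 = cos²(30.3°)/cos²(76.8°) ≈ 14.3.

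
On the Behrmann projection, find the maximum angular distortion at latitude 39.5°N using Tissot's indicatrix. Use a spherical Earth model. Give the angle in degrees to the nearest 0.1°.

Behrmann is a cylindrical equal-area projection with standard parallels at ±30°. Cylindrical equal-area (φ₀ = 30°): h = cos φ / cos 30° along meridians, k = cos 30° / cos φ along parallels; h·k = 1.
At 39.5°: h = 0.8910, k = 1.122; principal scales a = 1.122, b = 0.8910.
sin(ω/2) = (a − b)/(a + b) = 0.2313/2.013 = 0.1149, so ω = 2 arcsin(0.1149) ≈ 13.2°.

13.2°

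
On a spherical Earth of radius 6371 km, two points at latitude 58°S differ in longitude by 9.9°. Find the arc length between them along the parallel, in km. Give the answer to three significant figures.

583 km

Arc length along a parallel = R cos φ · Δλ (with Δλ in radians).
= 6371 × cos 58° × (9.9° × π/180) = 6371 × 0.5299 × 0.1728 ≈ 583 km.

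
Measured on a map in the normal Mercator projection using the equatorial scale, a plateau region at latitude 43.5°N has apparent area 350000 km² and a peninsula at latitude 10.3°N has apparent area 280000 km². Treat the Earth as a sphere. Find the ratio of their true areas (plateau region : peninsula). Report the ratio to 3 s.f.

0.679

Mercator's areal exaggeration is sec²φ; hence true area = (apparent area) · cos²φ.
True area of plateau region: 350000 × cos²(43.5°) = 350000 × 0.5262 = 184200 km².
True area of peninsula: 280000 × cos²(10.3°) = 280000 × 0.9680 = 271000 km².
Ratio = 184200 / 271000 ≈ 0.679.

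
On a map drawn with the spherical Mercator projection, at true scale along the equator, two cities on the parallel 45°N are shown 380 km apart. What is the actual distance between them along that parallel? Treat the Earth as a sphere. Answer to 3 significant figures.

269 km

Mercator is conformal, so the point scale is isotropic: h = k = sec φ = 1/cos φ.
Along the parallel at 45°, map distances are exaggerated by k = sec 45° = 1.414.
True distance = 380 / 1.414 = 380 × cos 45° ≈ 269 km.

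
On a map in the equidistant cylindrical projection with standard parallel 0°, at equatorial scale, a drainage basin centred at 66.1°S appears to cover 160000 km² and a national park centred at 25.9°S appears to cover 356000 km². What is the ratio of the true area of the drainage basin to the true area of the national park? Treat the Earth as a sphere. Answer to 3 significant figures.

Plate carrée has h = 1 and k = sec φ, giving areal scale sec φ; true area = (apparent area) · cos φ.
True area of drainage basin: 160000 × cos(66.1°) = 160000 × 0.4051 = 64820 km².
True area of national park: 356000 × cos(25.9°) = 356000 × 0.8996 = 320200 km².
Ratio = 64820 / 320200 ≈ 0.202.

0.202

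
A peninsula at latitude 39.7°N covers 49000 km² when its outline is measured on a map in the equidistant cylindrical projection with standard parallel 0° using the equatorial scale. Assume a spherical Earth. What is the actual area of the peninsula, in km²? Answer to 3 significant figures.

37700 km²

Plate carrée maps x = Rλ, y = Rφ. The meridian scale is h = 1 and the parallel scale is k = 1/cos φ = sec φ.
Areal scale = h·k = 1 × sec φ; at 39.7°, h = 1.000, k = 1.300, so h·k = 1.300.
True area = apparent / (areal scale) = 49000 / 1.300 ≈ 37700 km².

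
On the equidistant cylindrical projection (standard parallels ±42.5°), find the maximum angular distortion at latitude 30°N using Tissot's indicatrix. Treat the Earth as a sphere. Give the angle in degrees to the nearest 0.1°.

The equidistant cylindrical projection with φ₀ = 42.5° has h = 1 (meridians true) and k = cos φ₀ / cos φ along parallels.
At 30°: h = 1.000, k = 0.8513; principal scales a = 1.000, b = 0.8513.
sin(ω/2) = (a − b)/(a + b) = 0.1487/1.851 = 0.08030, so ω = 2 arcsin(0.08030) ≈ 9.2°.

9.2°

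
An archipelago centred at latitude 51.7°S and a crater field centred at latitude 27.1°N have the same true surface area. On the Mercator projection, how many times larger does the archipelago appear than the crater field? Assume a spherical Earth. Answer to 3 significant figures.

2.06

Mercator is conformal with k = sec φ, so areal scale = k² = sec²φ.
At 51.7°: sec²(51.7°) = 1/0.6198² = 2.603.
At 27.1°: sec²(27.1°) = 1/0.8902² = 1.262.
Ratio = 2.603/1.262 = cos²(27.1°)/cos²(51.7°) ≈ 2.06.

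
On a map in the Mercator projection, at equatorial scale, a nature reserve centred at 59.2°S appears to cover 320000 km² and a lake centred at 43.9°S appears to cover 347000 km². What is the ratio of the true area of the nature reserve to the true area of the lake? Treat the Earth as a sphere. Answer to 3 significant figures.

0.466

On Mercator the areal scale is sec²φ, so true area = apparent × cos²φ.
True area of nature reserve: 320000 × cos²(59.2°) = 320000 × 0.2622 = 83900 km².
True area of lake: 347000 × cos²(43.9°) = 347000 × 0.5192 = 180200 km².
Ratio = 83900 / 180200 ≈ 0.466.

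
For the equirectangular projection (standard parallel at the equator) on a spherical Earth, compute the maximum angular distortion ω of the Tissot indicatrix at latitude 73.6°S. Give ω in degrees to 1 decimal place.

68.1°

For the equirectangular projection with φ₀ = 0 (plate carrée), h = 1 along meridians and k = sec φ along parallels.
At 73.6°: h = 1.000, k = 3.542; principal scales a = 3.542, b = 1.000.
sin(ω/2) = (a − b)/(a + b) = 2.542/4.542 = 0.5596, so ω = 2 arcsin(0.5596) ≈ 68.1°.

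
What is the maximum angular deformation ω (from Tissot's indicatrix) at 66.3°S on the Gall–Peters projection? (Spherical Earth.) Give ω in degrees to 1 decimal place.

61.5°

Gall–Peters is a cylindrical equal-area projection with standard parallels at ±45°. Cylindrical equal-area (φ₀ = 45°): h = cos φ / cos 45° along meridians, k = cos 45° / cos φ along parallels; h·k = 1.
At 66.3°: h = 0.5684, k = 1.759; principal scales a = 1.759, b = 0.5684.
sin(ω/2) = (a − b)/(a + b) = 1.191/2.328 = 0.5116, so ω = 2 arcsin(0.5116) ≈ 61.5°.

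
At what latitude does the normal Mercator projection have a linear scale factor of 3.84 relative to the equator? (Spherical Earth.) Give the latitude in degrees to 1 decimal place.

Mercator scale is k = sec φ = 1/cos φ.
1/cos φ = 3.84  ⇒  cos φ = 0.2604  ⇒  φ = arccos(0.2604) ≈ 74.9°.

74.9°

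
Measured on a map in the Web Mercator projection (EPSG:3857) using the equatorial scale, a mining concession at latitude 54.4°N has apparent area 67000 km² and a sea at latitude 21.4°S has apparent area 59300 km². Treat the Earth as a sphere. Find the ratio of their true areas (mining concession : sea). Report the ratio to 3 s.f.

0.442

Mercator's areal exaggeration is sec²φ; hence true area = (apparent area) · cos²φ.
True area of mining concession: 67000 × cos²(54.4°) = 67000 × 0.3389 = 22700 km².
True area of sea: 59300 × cos²(21.4°) = 59300 × 0.8669 = 51410 km².
Ratio = 22700 / 51410 ≈ 0.442.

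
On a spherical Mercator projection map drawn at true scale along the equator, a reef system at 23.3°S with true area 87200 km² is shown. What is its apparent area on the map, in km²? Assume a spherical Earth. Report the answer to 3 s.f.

Mercator is conformal, so the point scale is isotropic: h = k = sec φ = 1/cos φ.
Areal scale = k² = sec²φ = 1/cos²(23.3°) = 1/0.9184² = 1.185.
Apparent area = 87200 × 1.185 ≈ 103000 km².

103000 km²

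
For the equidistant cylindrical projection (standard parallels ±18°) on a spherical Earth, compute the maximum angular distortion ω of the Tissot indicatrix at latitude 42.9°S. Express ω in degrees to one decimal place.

14.9°

The equidistant cylindrical projection with φ₀ = 18° has h = 1 (meridians true) and k = cos φ₀ / cos φ along parallels.
At 42.9°: h = 1.000, k = 1.298; principal scales a = 1.298, b = 1.000.
sin(ω/2) = (a − b)/(a + b) = 0.2983/2.298 = 0.1298, so ω = 2 arcsin(0.1298) ≈ 14.9°.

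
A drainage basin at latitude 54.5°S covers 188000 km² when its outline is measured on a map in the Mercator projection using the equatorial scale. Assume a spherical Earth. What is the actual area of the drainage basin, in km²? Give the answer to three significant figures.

For Mercator, h = k = sec φ (a conformal cylindrical projection has a single point scale, 1/cos φ).
Areal scale = k² = sec²φ = 1/cos²(54.5°) = 1/0.5807² = 2.965.
True area = apparent / (areal scale) = 188000 / 2.965 ≈ 63400 km².

63400 km²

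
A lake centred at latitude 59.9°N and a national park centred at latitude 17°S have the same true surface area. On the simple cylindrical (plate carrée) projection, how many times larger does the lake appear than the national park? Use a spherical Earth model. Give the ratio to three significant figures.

Plate carrée maps x = Rλ, y = Rφ. The meridian scale is h = 1 and the parallel scale is k = 1/cos φ = sec φ.
Areal scale at 59.9°: h·k = 1.000 × 1.994 = 1.994.
Areal scale at 17°: h·k = 1.000 × 1.046 = 1.046.
Ratio = 1.994/1.046 ≈ 1.91.

1.91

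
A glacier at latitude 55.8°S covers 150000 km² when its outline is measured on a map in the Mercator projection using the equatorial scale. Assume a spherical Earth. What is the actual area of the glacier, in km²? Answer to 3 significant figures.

47400 km²

The Mercator projection is conformal; its linear scale factor is the same in every direction and equals sec φ = 1/cos φ.
Areal scale = k² = sec²φ = 1/cos²(55.8°) = 1/0.5621² = 3.165.
True area = apparent / (areal scale) = 150000 / 3.165 ≈ 47400 km².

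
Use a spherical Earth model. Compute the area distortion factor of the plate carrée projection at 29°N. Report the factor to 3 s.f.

1.14

For the equirectangular projection with φ₀ = 0 (plate carrée), h = 1 along meridians and k = sec φ along parallels.
Areal scale = h·k = 1 × sec φ; at 29°, h = 1.000, k = 1.143, so h·k = 1.143.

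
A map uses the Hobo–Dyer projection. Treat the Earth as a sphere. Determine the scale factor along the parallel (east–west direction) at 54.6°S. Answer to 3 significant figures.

1.37

Hobo–Dyer is a cylindrical equal-area projection with standard parallels at ±37.5°. A cylindrical equal-area projection with standard parallel φ₀ has meridian scale h = cos φ / cos φ₀ and parallel scale k = cos φ₀ / cos φ (so areas are preserved, h·k = 1).
k = cos 37.5° / cos 54.6° = 0.7934/0.5793 = 1.370.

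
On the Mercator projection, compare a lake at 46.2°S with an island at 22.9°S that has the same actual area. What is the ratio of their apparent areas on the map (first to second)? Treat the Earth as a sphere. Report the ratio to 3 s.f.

1.77

Mercator is conformal with k = sec φ, so areal scale = k² = sec²φ.
At 46.2°: sec²(46.2°) = 1/0.6921² = 2.087.
At 22.9°: sec²(22.9°) = 1/0.9212² = 1.178.
Ratio = 2.087/1.178 = cos²(22.9°)/cos²(46.2°) ≈ 1.77.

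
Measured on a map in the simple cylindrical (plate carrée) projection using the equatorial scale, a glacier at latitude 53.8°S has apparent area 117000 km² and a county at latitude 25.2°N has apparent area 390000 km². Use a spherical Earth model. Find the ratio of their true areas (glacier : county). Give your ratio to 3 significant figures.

On the plate carrée, areal scale = h·k = 1 × sec φ, so true area = apparent × cos φ.
True area of glacier: 117000 × cos(53.8°) = 117000 × 0.5906 = 69100 km².
True area of county: 390000 × cos(25.2°) = 390000 × 0.9048 = 352900 km².
Ratio = 69100 / 352900 ≈ 0.196.

0.196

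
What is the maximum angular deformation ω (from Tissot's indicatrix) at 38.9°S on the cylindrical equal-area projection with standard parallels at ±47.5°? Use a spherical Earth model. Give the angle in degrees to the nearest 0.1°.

A cylindrical equal-area projection with standard parallel φ₀ has meridian scale h = cos φ / cos φ₀ and parallel scale k = cos φ₀ / cos φ (so areas are preserved, h·k = 1).
At 38.9°: h = 1.152, k = 0.8681; principal scales a = 1.152, b = 0.8681.
sin(ω/2) = (a − b)/(a + b) = 0.2838/2.020 = 0.1405, so ω = 2 arcsin(0.1405) ≈ 16.2°.

16.2°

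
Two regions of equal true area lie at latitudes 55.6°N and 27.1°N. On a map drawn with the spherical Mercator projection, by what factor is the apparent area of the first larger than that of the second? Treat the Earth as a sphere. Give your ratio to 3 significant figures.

2.48

On Mercator, area is exaggerated by sec²φ = 1/cos²φ.
At 55.6°: sec²(55.6°) = 1/0.5650² = 3.133.
At 27.1°: sec²(27.1°) = 1/0.8902² = 1.262.
Ratio = 3.133/1.262 = cos²(27.1°)/cos²(55.6°) ≈ 2.48.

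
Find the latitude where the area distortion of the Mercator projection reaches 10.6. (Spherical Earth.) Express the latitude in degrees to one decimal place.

Mercator areal scale is sec²φ.
sec²φ = 10.6  ⇒  cos²φ = 0.09434  ⇒  cos φ = 0.3071.
φ = arccos(0.3071) ≈ 72.1°.

72.1°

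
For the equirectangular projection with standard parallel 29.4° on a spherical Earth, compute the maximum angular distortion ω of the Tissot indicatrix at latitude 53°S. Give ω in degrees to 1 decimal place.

21.1°

With standard parallel φ₀ = 29.4°, the equirectangular projection gives x = Rλ cos φ₀, y = Rφ, so h = 1 and k = cos 29.4° / cos φ.
At 53°: h = 1.000, k = 1.448; principal scales a = 1.448, b = 1.000.
sin(ω/2) = (a − b)/(a + b) = 0.4476/2.448 = 0.1829, so ω = 2 arcsin(0.1829) ≈ 21.1°.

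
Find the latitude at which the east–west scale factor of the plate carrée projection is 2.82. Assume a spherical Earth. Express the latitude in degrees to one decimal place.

Plate carrée: h = 1, k = sec φ along parallels.
sec φ = 2.82  ⇒  cos φ = 0.3546  ⇒  φ ≈ 69.2°.

69.2°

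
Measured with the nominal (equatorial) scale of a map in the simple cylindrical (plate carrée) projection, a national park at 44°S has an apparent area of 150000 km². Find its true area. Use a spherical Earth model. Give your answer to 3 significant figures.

For the equirectangular projection with φ₀ = 0 (plate carrée), h = 1 along meridians and k = sec φ along parallels.
Areal scale = h·k = 1 × sec φ; at 44°, h = 1.000, k = 1.390, so h·k = 1.390.
True area = apparent / (areal scale) = 150000 / 1.390 ≈ 108000 km².

108000 km²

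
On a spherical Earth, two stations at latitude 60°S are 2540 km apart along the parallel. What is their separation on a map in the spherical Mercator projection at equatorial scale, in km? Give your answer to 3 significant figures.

For Mercator, h = k = sec φ (a conformal cylindrical projection has a single point scale, 1/cos φ).
Along the parallel, k = sec 60° = 1/0.5000 = 2.000.
Map distance = 2540 × 2.000 ≈ 5080 km.

5080 km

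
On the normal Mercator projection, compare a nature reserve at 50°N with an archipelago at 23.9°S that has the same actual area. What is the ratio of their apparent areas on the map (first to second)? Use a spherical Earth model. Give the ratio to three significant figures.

Mercator is conformal with k = sec φ, so areal scale = k² = sec²φ.
At 50°: sec²(50°) = 1/0.6428² = 2.420.
At 23.9°: sec²(23.9°) = 1/0.9143² = 1.196.
Ratio = 2.420/1.196 = cos²(23.9°)/cos²(50°) ≈ 2.02.

2.02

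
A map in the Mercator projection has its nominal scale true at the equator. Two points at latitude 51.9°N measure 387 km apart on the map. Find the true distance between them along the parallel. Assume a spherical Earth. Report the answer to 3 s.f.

239 km

Mercator is conformal, so the point scale is isotropic: h = k = sec φ = 1/cos φ.
Along the parallel at 51.9°, map distances are exaggerated by k = sec 51.9° = 1.621.
True distance = 387 / 1.621 = 387 × cos 51.9° ≈ 239 km.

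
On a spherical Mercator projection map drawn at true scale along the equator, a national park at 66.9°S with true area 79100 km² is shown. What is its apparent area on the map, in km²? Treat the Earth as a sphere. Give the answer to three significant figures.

For Mercator, h = k = sec φ (a conformal cylindrical projection has a single point scale, 1/cos φ).
Areal scale = k² = sec²φ = 1/cos²(66.9°) = 1/0.3923² = 6.497.
Apparent area = 79100 × 6.497 ≈ 514000 km².

514000 km²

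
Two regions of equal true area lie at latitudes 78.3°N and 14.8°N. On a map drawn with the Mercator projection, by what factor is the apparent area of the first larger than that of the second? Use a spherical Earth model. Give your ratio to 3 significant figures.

22.7

Mercator areal scale is sec²φ.
At 78.3°: sec²(78.3°) = 1/0.2028² = 24.32.
At 14.8°: sec²(14.8°) = 1/0.9668² = 1.070.
Ratio = 24.32/1.070 = cos²(14.8°)/cos²(78.3°) ≈ 22.7.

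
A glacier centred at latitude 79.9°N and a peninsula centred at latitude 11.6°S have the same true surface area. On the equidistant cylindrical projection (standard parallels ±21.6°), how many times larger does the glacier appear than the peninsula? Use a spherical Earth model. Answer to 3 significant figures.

In the equirectangular projection with standard parallel φ₀ = 21.6° (x = Rλ cos φ₀, y = Rφ), meridians are true-scale (h = 1) and the parallel scale is k = cos φ₀ / cos φ.
Areal scale at 79.9°: h·k = 1.000 × 5.302 = 5.302.
Areal scale at 11.6°: h·k = 1.000 × 0.9492 = 0.9492.
Ratio = 5.302/0.9492 ≈ 5.59.

5.59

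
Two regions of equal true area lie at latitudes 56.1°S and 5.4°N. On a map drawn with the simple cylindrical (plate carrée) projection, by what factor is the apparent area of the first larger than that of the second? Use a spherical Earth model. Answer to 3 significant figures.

1.78

For the equirectangular projection with φ₀ = 0 (plate carrée), h = 1 along meridians and k = sec φ along parallels.
Areal scale at 56.1°: h·k = 1.000 × 1.793 = 1.793.
Areal scale at 5.4°: h·k = 1.000 × 1.004 = 1.004.
Ratio = 1.793/1.004 ≈ 1.78.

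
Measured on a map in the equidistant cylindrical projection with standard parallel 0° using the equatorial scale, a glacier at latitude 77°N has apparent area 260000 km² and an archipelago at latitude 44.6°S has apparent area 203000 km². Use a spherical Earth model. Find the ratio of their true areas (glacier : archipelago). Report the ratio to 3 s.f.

On the plate carrée, areal scale = h·k = 1 × sec φ, so true area = apparent × cos φ.
True area of glacier: 260000 × cos(77°) = 260000 × 0.2250 = 58490 km².
True area of archipelago: 203000 × cos(44.6°) = 203000 × 0.7120 = 144500 km².
Ratio = 58490 / 144500 ≈ 0.405.

0.405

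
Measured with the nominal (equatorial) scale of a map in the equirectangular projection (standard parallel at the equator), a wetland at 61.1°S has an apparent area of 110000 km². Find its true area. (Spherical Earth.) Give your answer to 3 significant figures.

53200 km²

For the equirectangular projection with φ₀ = 0 (plate carrée), h = 1 along meridians and k = sec φ along parallels.
Areal scale = h·k = 1 × sec φ; at 61.1°, h = 1.000, k = 2.069, so h·k = 2.069.
True area = apparent / (areal scale) = 110000 / 2.069 ≈ 53200 km².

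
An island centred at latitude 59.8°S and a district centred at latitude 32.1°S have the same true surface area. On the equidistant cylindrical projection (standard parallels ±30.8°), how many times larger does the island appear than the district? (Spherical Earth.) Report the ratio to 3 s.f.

1.68

In the equirectangular projection with standard parallel φ₀ = 30.8° (x = Rλ cos φ₀, y = Rφ), meridians are true-scale (h = 1) and the parallel scale is k = cos φ₀ / cos φ.
Areal scale at 59.8°: h·k = 1.000 × 1.708 = 1.708.
Areal scale at 32.1°: h·k = 1.000 × 1.014 = 1.014.
Ratio = 1.708/1.014 ≈ 1.68.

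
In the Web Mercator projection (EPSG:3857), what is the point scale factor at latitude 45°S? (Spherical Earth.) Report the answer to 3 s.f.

1.41

Mercator is conformal, so the point scale is isotropic: h = k = sec φ = 1/cos φ.
k = 1/cos 45° = 1/0.7071 = 1.414.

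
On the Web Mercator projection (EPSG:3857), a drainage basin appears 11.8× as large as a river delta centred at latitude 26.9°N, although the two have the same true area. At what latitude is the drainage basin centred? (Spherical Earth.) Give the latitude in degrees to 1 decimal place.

For equal true areas on Mercator, apparent areas scale as sec²φ, so the ratio is cos²φ₂ / cos²φ₁.
cos²φ₂ / cos²φ₁ = 11.8  ⇒  cos φ₁ = cos 26.9° / √11.8 = 0.8918/3.435 = 0.2596.
φ₁ = arccos(0.2596) ≈ 75.0°.

75.0°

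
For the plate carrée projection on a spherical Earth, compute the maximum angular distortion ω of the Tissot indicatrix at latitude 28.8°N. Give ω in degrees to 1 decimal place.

7.6°

Plate carrée maps x = Rλ, y = Rφ. The meridian scale is h = 1 and the parallel scale is k = 1/cos φ = sec φ.
At 28.8°: h = 1.000, k = 1.141; principal scales a = 1.141, b = 1.000.
sin(ω/2) = (a − b)/(a + b) = 0.1412/2.141 = 0.06592, so ω = 2 arcsin(0.06592) ≈ 7.6°.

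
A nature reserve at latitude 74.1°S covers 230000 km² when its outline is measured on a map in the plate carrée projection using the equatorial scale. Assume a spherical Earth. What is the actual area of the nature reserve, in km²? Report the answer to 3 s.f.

63000 km²

For the equirectangular projection with φ₀ = 0 (plate carrée), h = 1 along meridians and k = sec φ along parallels.
Areal scale = h·k = 1 × sec φ; at 74.1°, h = 1.000, k = 3.650, so h·k = 3.650.
True area = apparent / (areal scale) = 230000 / 3.650 ≈ 63000 km².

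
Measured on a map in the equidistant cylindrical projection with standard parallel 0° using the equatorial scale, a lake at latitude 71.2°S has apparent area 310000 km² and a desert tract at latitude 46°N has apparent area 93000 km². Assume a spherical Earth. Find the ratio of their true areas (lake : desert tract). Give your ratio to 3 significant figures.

On the plate carrée, areal scale = h·k = 1 × sec φ, so true area = apparent × cos φ.
True area of lake: 310000 × cos(71.2°) = 310000 × 0.3223 = 99900 km².
True area of desert tract: 93000 × cos(46°) = 93000 × 0.6947 = 64600 km².
Ratio = 99900 / 64600 ≈ 1.55.

1.55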